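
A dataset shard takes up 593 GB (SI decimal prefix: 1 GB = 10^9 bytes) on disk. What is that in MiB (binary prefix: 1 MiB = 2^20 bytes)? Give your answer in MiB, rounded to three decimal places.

565,528.870 MiB

593 GB = 593 × 10^9 bytes = 593,000,000,000 bytes
1 MiB = 2^20 bytes = 1,048,576 bytes
593,000,000,000 / 1,048,576 = 565,528.870 MiB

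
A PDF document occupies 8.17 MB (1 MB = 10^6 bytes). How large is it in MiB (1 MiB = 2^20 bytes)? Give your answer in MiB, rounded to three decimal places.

7.792 MiB

8.17 MB × 1,000,000 bytes/MB = 8,170,000 bytes
1 MiB = 2^20 bytes = 1,048,576 bytes
8,170,000 / 1,048,576 = 7.792 MiB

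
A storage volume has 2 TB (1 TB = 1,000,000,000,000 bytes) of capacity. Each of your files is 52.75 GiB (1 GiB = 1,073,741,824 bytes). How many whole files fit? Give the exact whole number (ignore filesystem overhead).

35

Capacity: 2 TB = 2,000,000,000,000 bytes
Per item: 52.75 GiB = 56,639,881,216 bytes
⌊2,000,000,000,000 / 56,639,881,216⌋ = 35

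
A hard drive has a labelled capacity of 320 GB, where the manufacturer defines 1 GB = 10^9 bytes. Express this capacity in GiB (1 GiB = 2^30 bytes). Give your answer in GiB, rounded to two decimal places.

320 GB = 320 × 10^9 bytes = 320,000,000,000 bytes
1 GiB = 1,073,741,824 bytes
320,000,000,000 / 1,073,741,824 = 298.02 GiB

298.02 GiB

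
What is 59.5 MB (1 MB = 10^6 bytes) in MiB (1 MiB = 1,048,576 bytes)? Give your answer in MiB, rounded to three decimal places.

56.744 MiB

59.5 MB × 1,000,000 bytes/MB = 59,500,000 bytes
1 MiB = 1,048,576 bytes
59,500,000 / 1,048,576 = 56.744 MiB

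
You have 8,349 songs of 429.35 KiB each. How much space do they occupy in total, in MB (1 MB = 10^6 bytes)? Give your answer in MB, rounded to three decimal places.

3,670.675 MB

Total = 8,349 × 429.35 KiB = 3584643.15 KiB
= 3584643.15 × 1,024 bytes = 3,670,674,585.6 bytes
1 MB = 1,000,000 bytes
3,670,674,585.6 / 1,000,000 = 3,670.675 MB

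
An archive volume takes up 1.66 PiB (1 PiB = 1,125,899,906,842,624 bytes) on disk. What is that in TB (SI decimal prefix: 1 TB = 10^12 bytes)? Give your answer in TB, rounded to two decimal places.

1.66 PiB = 1.66 × 2^50 bytes = 1,868,993,845,358,755.84 bytes
1 TB = 10^12 bytes = 1,000,000,000,000 bytes
1,868,993,845,358,755.84 / 1,000,000,000,000 = 1,868.99 TB

1,868.99 TB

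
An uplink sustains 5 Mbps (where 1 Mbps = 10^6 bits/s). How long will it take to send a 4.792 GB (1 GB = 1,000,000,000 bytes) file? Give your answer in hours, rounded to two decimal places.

4.792 GB = 4,792,000,000 bytes = 38,336,000,000 bits
5 Mbps = 5,000,000 bits/s
time = 38,336,000,000 / 5,000,000 = 7,667.2000 s
7,667.2000 s / 3600 = 2.13 hours

2.13 hours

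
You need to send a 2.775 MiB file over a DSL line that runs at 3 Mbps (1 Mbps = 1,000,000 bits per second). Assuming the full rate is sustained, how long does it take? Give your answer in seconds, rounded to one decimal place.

2.775 MiB = 2,909,798.4 bytes = 23,278,387.2 bits
3 Mbps = 3,000,000 bits/s
time = 23,278,387.2 / 3,000,000 = 7.8 s

7.8 seconds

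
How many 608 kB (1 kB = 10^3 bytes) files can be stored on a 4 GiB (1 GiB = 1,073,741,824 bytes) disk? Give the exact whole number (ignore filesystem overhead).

7,064

Capacity: 4 GiB = 4,294,967,296 bytes
Per item: 608 kB = 608,000 bytes
⌊4,294,967,296 / 608,000⌋ = 7,064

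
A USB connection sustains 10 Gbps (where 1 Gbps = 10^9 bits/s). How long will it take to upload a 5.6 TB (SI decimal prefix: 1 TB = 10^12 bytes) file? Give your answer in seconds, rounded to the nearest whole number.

5.6 TB = 5,600,000,000,000 bytes = 44,800,000,000,000 bits
10 Gbps = 10,000,000,000 bits/s
time = 44,800,000,000,000 / 10,000,000,000 = 4,480 s

4,480 seconds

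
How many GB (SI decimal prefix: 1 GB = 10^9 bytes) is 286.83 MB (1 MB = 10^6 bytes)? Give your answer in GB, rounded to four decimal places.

286.83 MB × 1,000,000 bytes/MB = 286,830,000 bytes
1 GB = 1,000,000,000 bytes
286,830,000 / 1,000,000,000 = 0.2868 GB

0.2868 GB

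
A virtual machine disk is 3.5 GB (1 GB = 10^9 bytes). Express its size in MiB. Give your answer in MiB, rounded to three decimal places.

3,337.860 MiB

3.5 GB = 3.5 × 10^9 bytes = 3,500,000,000 bytes
1 MiB = 2^20 bytes = 1,048,576 bytes
3,500,000,000 / 1,048,576 = 3,337.860 MiB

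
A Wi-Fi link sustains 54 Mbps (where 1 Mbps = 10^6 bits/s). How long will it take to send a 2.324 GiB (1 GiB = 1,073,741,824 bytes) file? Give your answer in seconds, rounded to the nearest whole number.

2.324 GiB = 2,495,375,998.976 bytes = 19,963,007,991.808 bits
54 Mbps = 54,000,000 bits/s
time = 19,963,007,991.808 / 54,000,000 = 370 s

370 seconds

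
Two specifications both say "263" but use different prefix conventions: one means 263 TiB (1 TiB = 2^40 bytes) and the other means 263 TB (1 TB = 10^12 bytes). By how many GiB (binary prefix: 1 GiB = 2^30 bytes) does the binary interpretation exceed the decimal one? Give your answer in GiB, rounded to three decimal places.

24,374.163 GiB

263 TiB = 263 × 1,099,511,627,776 = 289,171,558,105,088 bytes
263 TB = 263 × 1,000,000,000,000 = 263,000,000,000,000 bytes
difference = 26,171,558,105,088 bytes
26,171,558,105,088 / 1,073,741,824 = 24,374.163 GiB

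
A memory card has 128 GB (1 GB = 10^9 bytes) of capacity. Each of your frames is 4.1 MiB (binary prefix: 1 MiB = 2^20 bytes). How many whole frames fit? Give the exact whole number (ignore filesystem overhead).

Capacity: 128 GB = 128,000,000,000 bytes
Per item: 4.1 MiB = 4,299,161.6 bytes
⌊128,000,000,000 / 4,299,161.6⌋ = 29,773

29,773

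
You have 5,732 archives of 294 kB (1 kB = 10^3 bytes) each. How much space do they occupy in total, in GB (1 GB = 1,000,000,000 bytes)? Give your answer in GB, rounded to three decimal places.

1.685 GB

Total = 5,732 × 294 kB = 1,685,208 kB
= 1,685,208 × 1,000 bytes = 1,685,208,000 bytes
1 GB = 1,000,000,000 bytes
1,685,208,000 / 1,000,000,000 = 1.685 GB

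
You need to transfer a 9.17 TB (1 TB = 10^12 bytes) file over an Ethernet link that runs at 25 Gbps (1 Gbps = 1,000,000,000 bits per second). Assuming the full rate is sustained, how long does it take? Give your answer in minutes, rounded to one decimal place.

48.9 minutes

9.17 TB = 9,170,000,000,000 bytes = 73,360,000,000,000 bits
25 Gbps = 25,000,000,000 bits/s
time = 73,360,000,000,000 / 25,000,000,000 = 2,934.40 s
2,934.40 s / 60 = 48.9 minutes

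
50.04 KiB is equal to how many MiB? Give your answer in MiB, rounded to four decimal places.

0.0489 MiB

50.04 KiB = 50.04 × 2^10 bytes = 51,240.96 bytes
1 MiB = 1,048,576 bytes
51,240.96 / 1,048,576 = 0.0489 MiB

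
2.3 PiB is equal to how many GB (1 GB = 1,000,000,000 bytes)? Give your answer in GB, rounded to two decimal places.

2.3 PiB = 2.3 × 2^50 bytes = 2,589,569,785,738,035.2 bytes
1 GB = 1,000,000,000 bytes
2,589,569,785,738,035.2 / 1,000,000,000 = 2,589,569.79 GB

2,589,569.79 GB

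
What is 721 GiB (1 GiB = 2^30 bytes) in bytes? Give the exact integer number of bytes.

721 × 1,073,741,824 = 774,167,855,104 bytes  (1 GiB = 2^30 bytes)

774,167,855,104 bytes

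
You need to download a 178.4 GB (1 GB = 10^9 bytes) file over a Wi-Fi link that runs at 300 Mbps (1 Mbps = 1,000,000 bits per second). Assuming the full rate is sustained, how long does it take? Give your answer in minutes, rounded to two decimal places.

79.29 minutes

178.4 GB = 178,400,000,000 bytes = 1,427,200,000,000 bits
300 Mbps = 300,000,000 bits/s
time = 1,427,200,000,000 / 300,000,000 = 4,757.333 s
4,757.333 s / 60 = 79.29 minutes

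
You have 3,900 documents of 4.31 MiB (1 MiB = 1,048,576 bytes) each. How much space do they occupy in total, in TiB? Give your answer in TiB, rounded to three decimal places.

0.016 TiB

Total = 3,900 × 4.31 MiB = 16,809 MiB
= 16,809 × 1,048,576 bytes = 17,625,513,984 bytes
1 TiB = 1,099,511,627,776 bytes
17,625,513,984 / 1,099,511,627,776 = 0.016 TiB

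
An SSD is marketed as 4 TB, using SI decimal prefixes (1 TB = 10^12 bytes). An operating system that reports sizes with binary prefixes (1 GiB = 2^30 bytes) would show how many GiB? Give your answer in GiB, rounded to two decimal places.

4 TB = 4 × 10^12 bytes = 4,000,000,000,000 bytes
1 GiB = 1,073,741,824 bytes
4,000,000,000,000 / 1,073,741,824 = 3,725.29 GiB

3,725.29 GiB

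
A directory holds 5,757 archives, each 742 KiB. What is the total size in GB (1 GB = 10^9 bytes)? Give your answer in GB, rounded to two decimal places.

4.37 GB

Total = 5,757 × 742 KiB = 4,271,694 KiB
= 4,271,694 × 1,024 bytes = 4,374,214,656 bytes
1 GB = 1,000,000,000 bytes
4,374,214,656 / 1,000,000,000 = 4.37 GB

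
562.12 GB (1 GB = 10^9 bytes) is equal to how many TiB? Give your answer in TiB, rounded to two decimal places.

0.51 TiB

562.12 GB = 562.12 × 10^9 bytes = 562,120,000,000 bytes
1 TiB = 2^40 bytes = 1,099,511,627,776 bytes
562,120,000,000 / 1,099,511,627,776 = 0.51 TiB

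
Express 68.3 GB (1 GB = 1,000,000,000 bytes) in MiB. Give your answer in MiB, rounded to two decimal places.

68.3 GB = 68.3 × 10^9 bytes = 68,300,000,000 bytes
1 MiB = 1,048,576 bytes
68,300,000,000 / 1,048,576 = 65,135.96 MiB

65,135.96 MiB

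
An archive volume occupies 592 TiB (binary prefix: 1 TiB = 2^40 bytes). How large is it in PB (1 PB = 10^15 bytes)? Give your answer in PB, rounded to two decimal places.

0.65 PB

592 TiB = 592 × 2^40 bytes = 650,910,883,643,392 bytes
1 PB = 1,000,000,000,000,000 bytes
650,910,883,643,392 / 1,000,000,000,000,000 = 0.65 PB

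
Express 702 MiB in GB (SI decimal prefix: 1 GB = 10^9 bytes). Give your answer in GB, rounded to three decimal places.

702 MiB = 702 × 2^20 bytes = 736,100,352 bytes
1 GB = 10^9 bytes = 1,000,000,000 bytes
736,100,352 / 1,000,000,000 = 0.736 GB

0.736 GB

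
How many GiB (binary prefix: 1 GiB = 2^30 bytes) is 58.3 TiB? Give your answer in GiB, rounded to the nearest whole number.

59,699 GiB

58.3 TiB = 58.3 × 2^40 bytes = 64,101,527,899,340.8 bytes
1 GiB = 1,073,741,824 bytes
64,101,527,899,340.8 / 1,073,741,824 = 59,699 GiB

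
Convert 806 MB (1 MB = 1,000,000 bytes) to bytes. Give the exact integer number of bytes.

806 × 1,000,000 = 806,000,000 bytes

806,000,000 bytes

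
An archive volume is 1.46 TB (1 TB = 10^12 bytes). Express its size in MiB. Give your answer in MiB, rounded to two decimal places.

1.46 TB = 1.46 × 10^12 bytes = 1,460,000,000,000 bytes
1 MiB = 2^20 bytes = 1,048,576 bytes
1,460,000,000,000 / 1,048,576 = 1,392,364.50 MiB

1,392,364.50 MiB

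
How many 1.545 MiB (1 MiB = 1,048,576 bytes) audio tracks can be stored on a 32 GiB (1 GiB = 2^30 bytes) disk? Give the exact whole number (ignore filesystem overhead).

21,209

Capacity: 32 GiB = 34,359,738,368 bytes
Per item: 1.545 MiB = 1,620,049.92 bytes
⌊34,359,738,368 / 1,620,049.92⌋ = 21,209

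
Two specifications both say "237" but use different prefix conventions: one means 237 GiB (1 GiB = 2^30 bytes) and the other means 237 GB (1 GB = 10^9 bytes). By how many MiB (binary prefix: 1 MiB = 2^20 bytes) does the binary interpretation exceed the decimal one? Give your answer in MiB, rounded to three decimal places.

237 GiB = 237 × 1,073,741,824 = 254,476,812,288 bytes
237 GB = 237 × 1,000,000,000 = 237,000,000,000 bytes
difference = 17,476,812,288 bytes
17,476,812,288 / 1,048,576 = 16,667.187 MiB

16,667.187 MiB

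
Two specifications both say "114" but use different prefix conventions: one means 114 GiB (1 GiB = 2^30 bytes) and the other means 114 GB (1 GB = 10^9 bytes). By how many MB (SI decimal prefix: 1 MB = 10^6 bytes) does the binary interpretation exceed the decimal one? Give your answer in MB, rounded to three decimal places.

114 GiB = 114 × 1,073,741,824 = 122,406,567,936 bytes
114 GB = 114 × 1,000,000,000 = 114,000,000,000 bytes
difference = 8,406,567,936 bytes
8,406,567,936 / 1,000,000 = 8,406.568 MB

8,406.568 MB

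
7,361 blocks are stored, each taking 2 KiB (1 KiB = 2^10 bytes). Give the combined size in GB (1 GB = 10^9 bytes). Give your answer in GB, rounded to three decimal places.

0.015 GB

Total = 7,361 × 2 KiB = 14,722 KiB
= 14,722 × 1,024 bytes = 15,075,328 bytes
1 GB = 1,000,000,000 bytes
15,075,328 / 1,000,000,000 = 0.015 GB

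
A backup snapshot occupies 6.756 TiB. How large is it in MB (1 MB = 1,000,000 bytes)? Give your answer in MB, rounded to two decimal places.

7,428,300.56 MB

6.756 TiB × 1,099,511,627,776 bytes/TiB = 7,428,300,557,254.656 bytes
1 MB = 1,000,000 bytes
7,428,300,557,254.656 / 1,000,000 = 7,428,300.56 MB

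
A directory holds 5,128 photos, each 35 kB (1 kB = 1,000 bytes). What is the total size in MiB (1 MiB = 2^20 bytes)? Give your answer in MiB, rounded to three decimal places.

171.165 MiB

Total = 5,128 × 35 kB = 179,480 kB
= 179,480 × 1,000 bytes = 179,480,000 bytes
1 MiB = 1,048,576 bytes
179,480,000 / 1,048,576 = 171.165 MiB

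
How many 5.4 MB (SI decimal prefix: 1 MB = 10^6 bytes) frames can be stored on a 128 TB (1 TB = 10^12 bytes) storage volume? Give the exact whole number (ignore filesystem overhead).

Capacity: 128 TB = 128,000,000,000,000 bytes
Per item: 5.4 MB = 5,400,000 bytes
⌊128,000,000,000,000 / 5,400,000⌋ = 23,703,703

23,703,703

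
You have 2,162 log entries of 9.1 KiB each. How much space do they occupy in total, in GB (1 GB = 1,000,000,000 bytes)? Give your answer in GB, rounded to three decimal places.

0.020 GB

Total = 2,162 × 9.1 KiB = 19674.2 KiB
= 19674.2 × 1,024 bytes = 20,146,380.8 bytes
1 GB = 1,000,000,000 bytes
20,146,380.8 / 1,000,000,000 = 0.020 GB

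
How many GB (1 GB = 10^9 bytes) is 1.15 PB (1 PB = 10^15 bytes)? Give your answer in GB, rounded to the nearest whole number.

1,150,000 GB

1.15 PB = 1.15 × 10^15 bytes = 1,150,000,000,000,000 bytes
1 GB = 10^9 bytes = 1,000,000,000 bytes
1,150,000,000,000,000 / 1,000,000,000 = 1,150,000 GB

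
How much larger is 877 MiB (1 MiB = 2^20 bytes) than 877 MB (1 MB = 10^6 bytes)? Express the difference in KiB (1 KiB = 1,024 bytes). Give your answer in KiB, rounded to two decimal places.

41,602.69 KiB

877 MiB = 877 × 1,048,576 = 919,601,152 bytes
877 MB = 877 × 1,000,000 = 877,000,000 bytes
difference = 42,601,152 bytes
42,601,152 / 1,024 = 41,602.69 KiB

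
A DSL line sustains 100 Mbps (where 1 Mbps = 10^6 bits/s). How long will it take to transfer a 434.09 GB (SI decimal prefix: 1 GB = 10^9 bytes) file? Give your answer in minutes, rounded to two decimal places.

578.79 minutes

434.09 GB = 434,090,000,000 bytes = 3,472,720,000,000 bits
100 Mbps = 100,000,000 bits/s
time = 3,472,720,000,000 / 100,000,000 = 34,727.200 s
34,727.200 s / 60 = 578.79 minutes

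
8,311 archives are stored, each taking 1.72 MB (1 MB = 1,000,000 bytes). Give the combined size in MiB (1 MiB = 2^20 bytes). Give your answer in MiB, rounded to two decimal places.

13,632.70 MiB

Total = 8,311 × 1.72 MB = 14294.92 MB
= 14294.92 × 1,000,000 bytes = 14,294,920,000 bytes
1 MiB = 1,048,576 bytes
14,294,920,000 / 1,048,576 = 13,632.70 MiB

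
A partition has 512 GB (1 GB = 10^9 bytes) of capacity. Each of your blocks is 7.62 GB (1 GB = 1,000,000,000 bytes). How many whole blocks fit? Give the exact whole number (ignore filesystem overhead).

Capacity: 512 GB = 512,000,000,000 bytes
Per item: 7.62 GB = 7,620,000,000 bytes
⌊512,000,000,000 / 7,620,000,000⌋ = 67

67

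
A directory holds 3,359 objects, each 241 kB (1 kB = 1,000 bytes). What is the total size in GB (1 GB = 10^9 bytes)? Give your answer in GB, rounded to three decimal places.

0.810 GB

Total = 3,359 × 241 kB = 809,519 kB
= 809,519 × 1,000 bytes = 809,519,000 bytes
1 GB = 1,000,000,000 bytes
809,519,000 / 1,000,000,000 = 0.810 GB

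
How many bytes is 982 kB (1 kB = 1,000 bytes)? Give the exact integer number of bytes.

982,000 bytes

982 × 1,000 = 982,000 bytes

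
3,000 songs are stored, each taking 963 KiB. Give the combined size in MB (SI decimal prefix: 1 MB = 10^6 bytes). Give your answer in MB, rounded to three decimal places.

Total = 3,000 × 963 KiB = 2,889,000 KiB
= 2,889,000 × 1,024 bytes = 2,958,336,000 bytes
1 MB = 1,000,000 bytes
2,958,336,000 / 1,000,000 = 2,958.336 MB

2,958.336 MB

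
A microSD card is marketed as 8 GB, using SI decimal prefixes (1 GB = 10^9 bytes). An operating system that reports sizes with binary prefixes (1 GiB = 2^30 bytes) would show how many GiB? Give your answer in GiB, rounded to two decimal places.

7.45 GiB

8 GB = 8 × 10^9 bytes = 8,000,000,000 bytes
1 GiB = 2^30 bytes = 1,073,741,824 bytes
8,000,000,000 / 1,073,741,824 = 7.45 GiB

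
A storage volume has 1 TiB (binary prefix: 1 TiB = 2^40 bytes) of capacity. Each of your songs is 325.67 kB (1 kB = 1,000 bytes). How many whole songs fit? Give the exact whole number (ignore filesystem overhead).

3,376,152

Capacity: 1 TiB = 1,099,511,627,776 bytes
Per item: 325.67 kB = 325,670 bytes
⌊1,099,511,627,776 / 325,670⌋ = 3,376,152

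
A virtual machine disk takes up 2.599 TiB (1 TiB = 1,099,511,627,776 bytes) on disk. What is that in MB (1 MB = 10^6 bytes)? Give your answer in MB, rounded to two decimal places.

2.599 TiB × 1,099,511,627,776 bytes/TiB = 2,857,630,720,589.824 bytes
1 MB = 10^6 bytes = 1,000,000 bytes
2,857,630,720,589.824 / 1,000,000 = 2,857,630.72 MB

2,857,630.72 MB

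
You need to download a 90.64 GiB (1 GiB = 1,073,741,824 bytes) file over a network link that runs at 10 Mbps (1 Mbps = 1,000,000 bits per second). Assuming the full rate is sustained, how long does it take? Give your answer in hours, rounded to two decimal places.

90.64 GiB = 97,323,958,927.36 bytes = 778,591,671,418.88 bits
10 Mbps = 10,000,000 bits/s
time = 778,591,671,418.88 / 10,000,000 = 77,859.1671 s
77,859.1671 s / 3600 = 21.63 hours

21.63 hours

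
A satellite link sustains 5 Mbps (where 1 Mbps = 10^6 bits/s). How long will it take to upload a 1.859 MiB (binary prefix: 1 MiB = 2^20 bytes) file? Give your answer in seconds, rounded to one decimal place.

1.859 MiB = 1,949,302.784 bytes = 15,594,422.272 bits
5 Mbps = 5,000,000 bits/s
time = 15,594,422.272 / 5,000,000 = 3.1 s

3.1 seconds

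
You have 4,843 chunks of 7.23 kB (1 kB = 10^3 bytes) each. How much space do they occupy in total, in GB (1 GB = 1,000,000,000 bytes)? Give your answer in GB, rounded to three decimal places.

0.035 GB

Total = 4,843 × 7.23 kB = 35014.89 kB
= 35014.89 × 1,000 bytes = 35,014,890 bytes
1 GB = 1,000,000,000 bytes
35,014,890 / 1,000,000,000 = 0.035 GB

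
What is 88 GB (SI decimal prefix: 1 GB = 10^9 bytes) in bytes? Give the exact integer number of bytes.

88 × 1,000,000,000 = 88,000,000,000 bytes  (1 GB = 10^9 bytes)

88,000,000,000 bytes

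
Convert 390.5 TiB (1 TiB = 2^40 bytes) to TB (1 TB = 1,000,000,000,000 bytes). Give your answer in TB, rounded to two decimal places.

429.36 TB

390.5 TiB × 1,099,511,627,776 bytes/TiB = 429,359,290,646,528 bytes
1 TB = 1,000,000,000,000 bytes
429,359,290,646,528 / 1,000,000,000,000 = 429.36 TB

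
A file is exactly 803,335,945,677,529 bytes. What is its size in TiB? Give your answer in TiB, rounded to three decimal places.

803,335,945,677,529 bytes given.
1 TiB = 1,099,511,627,776 bytes
803,335,945,677,529 / 1,099,511,627,776 = 730.630 TiB

730.630 TiB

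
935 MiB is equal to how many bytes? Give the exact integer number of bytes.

980,418,560 bytes

935 × 1,048,576 = 980,418,560 bytes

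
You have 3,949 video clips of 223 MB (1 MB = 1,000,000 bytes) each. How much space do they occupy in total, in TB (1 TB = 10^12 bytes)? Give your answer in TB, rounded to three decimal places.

0.881 TB

Total = 3,949 × 223 MB = 880,627 MB
= 880,627 × 1,000,000 bytes = 880,627,000,000 bytes
1 TB = 1,000,000,000,000 bytes
880,627,000,000 / 1,000,000,000,000 = 0.881 TB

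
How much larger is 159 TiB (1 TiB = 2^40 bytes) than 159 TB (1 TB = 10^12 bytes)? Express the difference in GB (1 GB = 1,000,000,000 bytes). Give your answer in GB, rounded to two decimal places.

159 TiB = 159 × 1,099,511,627,776 = 174,822,348,816,384 bytes
159 TB = 159 × 1,000,000,000,000 = 159,000,000,000,000 bytes
difference = 15,822,348,816,384 bytes
15,822,348,816,384 / 1,000,000,000 = 15,822.35 GB

15,822.35 GB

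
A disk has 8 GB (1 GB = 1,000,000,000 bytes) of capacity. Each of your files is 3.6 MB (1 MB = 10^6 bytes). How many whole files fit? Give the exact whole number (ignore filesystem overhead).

2,222

Capacity: 8 GB = 8,000,000,000 bytes
Per item: 3.6 MB = 3,600,000 bytes
⌊8,000,000,000 / 3,600,000⌋ = 2,222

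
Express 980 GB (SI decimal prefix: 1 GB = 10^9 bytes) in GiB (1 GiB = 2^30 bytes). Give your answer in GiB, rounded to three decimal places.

980 GB × 1,000,000,000 bytes/GB = 980,000,000,000 bytes
1 GiB = 1,073,741,824 bytes
980,000,000,000 / 1,073,741,824 = 912.696 GiB

912.696 GiB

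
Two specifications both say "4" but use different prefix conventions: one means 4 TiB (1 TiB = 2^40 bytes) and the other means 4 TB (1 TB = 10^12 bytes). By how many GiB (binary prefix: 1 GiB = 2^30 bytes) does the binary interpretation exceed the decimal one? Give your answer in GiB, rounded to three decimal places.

4 TiB = 4 × 1,099,511,627,776 = 4,398,046,511,104 bytes
4 TB = 4 × 1,000,000,000,000 = 4,000,000,000,000 bytes
difference = 398,046,511,104 bytes
398,046,511,104 / 1,073,741,824 = 370.710 GiB

370.710 GiB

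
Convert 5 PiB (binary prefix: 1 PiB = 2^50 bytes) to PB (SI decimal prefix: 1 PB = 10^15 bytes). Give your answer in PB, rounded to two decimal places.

5.63 PB

5 PiB = 5 × 2^50 bytes = 5,629,499,534,213,120 bytes
1 PB = 10^15 bytes = 1,000,000,000,000,000 bytes
5,629,499,534,213,120 / 1,000,000,000,000,000 = 5.63 PB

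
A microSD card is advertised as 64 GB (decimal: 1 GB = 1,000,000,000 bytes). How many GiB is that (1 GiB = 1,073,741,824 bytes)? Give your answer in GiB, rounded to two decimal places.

64 GB × 1,000,000,000 bytes/GB = 64,000,000,000 bytes
1 GiB = 1,073,741,824 bytes
64,000,000,000 / 1,073,741,824 = 59.60 GiB

59.60 GiB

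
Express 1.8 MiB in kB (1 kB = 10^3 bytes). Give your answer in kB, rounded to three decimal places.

1,887.437 kB

1.8 MiB = 1.8 × 2^20 bytes = 1,887,436.8 bytes
1 kB = 1,000 bytes
1,887,436.8 / 1,000 = 1,887.437 kB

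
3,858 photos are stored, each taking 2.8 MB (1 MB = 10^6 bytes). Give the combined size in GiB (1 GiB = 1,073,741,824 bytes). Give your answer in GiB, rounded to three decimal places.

Total = 3,858 × 2.8 MB = 10802.4 MB
= 10802.4 × 1,000,000 bytes = 10,802,400,000 bytes
1 GiB = 1,073,741,824 bytes
10,802,400,000 / 1,073,741,824 = 10.061 GiB

10.061 GiB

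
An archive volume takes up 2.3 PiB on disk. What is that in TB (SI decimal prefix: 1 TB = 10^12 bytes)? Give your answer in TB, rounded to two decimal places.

2.3 PiB = 2.3 × 2^50 bytes = 2,589,569,785,738,035.2 bytes
1 TB = 1,000,000,000,000 bytes
2,589,569,785,738,035.2 / 1,000,000,000,000 = 2,589.57 TB

2,589.57 TB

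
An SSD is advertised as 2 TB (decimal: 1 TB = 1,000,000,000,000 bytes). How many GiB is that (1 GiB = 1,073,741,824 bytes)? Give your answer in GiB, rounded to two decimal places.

2 TB = 2 × 10^12 bytes = 2,000,000,000,000 bytes
1 GiB = 1,073,741,824 bytes
2,000,000,000,000 / 1,073,741,824 = 1,862.65 GiB

1,862.65 GiB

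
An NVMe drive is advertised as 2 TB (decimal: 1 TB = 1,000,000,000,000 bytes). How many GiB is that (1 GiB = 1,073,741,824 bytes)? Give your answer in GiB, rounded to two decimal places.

2 TB × 1,000,000,000,000 bytes/TB = 2,000,000,000,000 bytes
1 GiB = 2^30 bytes = 1,073,741,824 bytes
2,000,000,000,000 / 1,073,741,824 = 1,862.65 GiB

1,862.65 GiB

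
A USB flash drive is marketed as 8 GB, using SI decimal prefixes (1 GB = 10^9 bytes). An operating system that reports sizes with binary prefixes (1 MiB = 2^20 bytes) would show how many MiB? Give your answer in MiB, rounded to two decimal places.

8 GB = 8 × 10^9 bytes = 8,000,000,000 bytes
1 MiB = 1,048,576 bytes
8,000,000,000 / 1,048,576 = 7,629.39 MiB

7,629.39 MiB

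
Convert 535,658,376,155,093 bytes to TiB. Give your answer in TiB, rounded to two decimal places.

535,658,376,155,093 bytes given.
1 TiB = 2^40 bytes = 1,099,511,627,776 bytes
535,658,376,155,093 / 1,099,511,627,776 = 487.18 TiB

487.18 TiB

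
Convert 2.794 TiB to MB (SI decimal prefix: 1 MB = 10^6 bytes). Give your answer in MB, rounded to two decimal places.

2.794 TiB = 2.794 × 2^40 bytes = 3,072,035,488,006.144 bytes
1 MB = 1,000,000 bytes
3,072,035,488,006.144 / 1,000,000 = 3,072,035.49 MB

3,072,035.49 MB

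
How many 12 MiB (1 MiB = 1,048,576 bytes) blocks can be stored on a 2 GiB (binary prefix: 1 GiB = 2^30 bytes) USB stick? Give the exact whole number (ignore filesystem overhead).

Capacity: 2 GiB = 2,147,483,648 bytes
Per item: 12 MiB = 12,582,912 bytes
⌊2,147,483,648 / 12,582,912⌋ = 170

170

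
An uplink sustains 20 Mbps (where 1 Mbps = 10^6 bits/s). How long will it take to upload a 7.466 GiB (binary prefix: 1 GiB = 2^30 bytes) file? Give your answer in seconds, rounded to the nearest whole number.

3,207 seconds

7.466 GiB = 8,016,556,457.984 bytes = 64,132,451,663.872 bits
20 Mbps = 20,000,000 bits/s
time = 64,132,451,663.872 / 20,000,000 = 3,207 s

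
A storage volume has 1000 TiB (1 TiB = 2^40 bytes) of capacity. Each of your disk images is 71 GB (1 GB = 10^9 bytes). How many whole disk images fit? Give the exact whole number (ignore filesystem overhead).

15,486

Capacity: 1000 TiB = 1,099,511,627,776,000 bytes
Per item: 71 GB = 71,000,000,000 bytes
⌊1,099,511,627,776,000 / 71,000,000,000⌋ = 15,486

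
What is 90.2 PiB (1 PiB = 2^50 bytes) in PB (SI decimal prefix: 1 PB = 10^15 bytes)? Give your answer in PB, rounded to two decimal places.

101.56 PB

90.2 PiB = 90.2 × 2^50 bytes = 101,556,171,597,204,684.8 bytes
1 PB = 10^15 bytes = 1,000,000,000,000,000 bytes
101,556,171,597,204,684.8 / 1,000,000,000,000,000 = 101.56 PB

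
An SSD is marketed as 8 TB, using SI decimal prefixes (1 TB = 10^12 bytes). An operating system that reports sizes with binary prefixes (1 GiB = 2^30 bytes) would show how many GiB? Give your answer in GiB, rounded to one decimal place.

7,450.6 GiB

8 TB × 1,000,000,000,000 bytes/TB = 8,000,000,000,000 bytes
1 GiB = 1,073,741,824 bytes
8,000,000,000,000 / 1,073,741,824 = 7,450.6 GiB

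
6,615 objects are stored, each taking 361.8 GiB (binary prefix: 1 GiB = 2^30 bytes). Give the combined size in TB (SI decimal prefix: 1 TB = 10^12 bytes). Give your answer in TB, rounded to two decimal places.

Total = 6,615 × 361.8 GiB = 2,393,307 GiB
= 2,393,307 × 1,073,741,824 bytes = 2,569,793,823,571,968 bytes
1 TB = 1,000,000,000,000 bytes
2,569,793,823,571,968 / 1,000,000,000,000 = 2,569.79 TB

2,569.79 TB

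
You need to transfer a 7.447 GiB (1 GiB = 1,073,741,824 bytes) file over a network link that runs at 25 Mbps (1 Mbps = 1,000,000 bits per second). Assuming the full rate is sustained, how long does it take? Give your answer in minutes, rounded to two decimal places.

7.447 GiB = 7,996,155,363.328 bytes = 63,969,242,906.624 bits
25 Mbps = 25,000,000 bits/s
time = 63,969,242,906.624 / 25,000,000 = 2,558.770 s
2,558.770 s / 60 = 42.65 minutes

42.65 minutes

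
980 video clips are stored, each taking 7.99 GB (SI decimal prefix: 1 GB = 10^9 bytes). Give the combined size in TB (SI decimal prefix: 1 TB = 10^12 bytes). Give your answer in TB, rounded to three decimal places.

Total = 980 × 7.99 GB = 7830.2 GB
= 7830.2 × 1,000,000,000 bytes = 7,830,200,000,000 bytes
1 TB = 1,000,000,000,000 bytes
7,830,200,000,000 / 1,000,000,000,000 = 7.830 TB

7.830 TB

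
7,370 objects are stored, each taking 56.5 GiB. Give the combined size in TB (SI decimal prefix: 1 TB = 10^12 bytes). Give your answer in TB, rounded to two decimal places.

447.11 TB

Total = 7,370 × 56.5 GiB = 416,405 GiB
= 416,405 × 1,073,741,824 bytes = 447,111,464,222,720 bytes
1 TB = 1,000,000,000,000 bytes
447,111,464,222,720 / 1,000,000,000,000 = 447.11 TB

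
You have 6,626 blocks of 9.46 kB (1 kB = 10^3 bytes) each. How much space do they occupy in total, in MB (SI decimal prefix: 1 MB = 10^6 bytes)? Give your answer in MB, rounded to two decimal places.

62.68 MB

Total = 6,626 × 9.46 kB = 62681.96 kB
= 62681.96 × 1,000 bytes = 62,681,960 bytes
1 MB = 1,000,000 bytes
62,681,960 / 1,000,000 = 62.68 MB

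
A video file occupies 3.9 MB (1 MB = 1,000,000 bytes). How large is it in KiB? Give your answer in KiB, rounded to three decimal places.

3,808.594 KiB

3.9 MB × 1,000,000 bytes/MB = 3,900,000 bytes
1 KiB = 2^10 bytes = 1,024 bytes
3,900,000 / 1,024 = 3,808.594 KiB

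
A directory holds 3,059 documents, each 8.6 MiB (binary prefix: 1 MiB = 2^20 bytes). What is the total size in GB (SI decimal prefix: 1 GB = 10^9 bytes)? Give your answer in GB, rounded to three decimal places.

27.585 GB

Total = 3,059 × 8.6 MiB = 26307.4 MiB
= 26307.4 × 1,048,576 bytes = 27,585,308,262.4 bytes
1 GB = 1,000,000,000 bytes
27,585,308,262.4 / 1,000,000,000 = 27.585 GB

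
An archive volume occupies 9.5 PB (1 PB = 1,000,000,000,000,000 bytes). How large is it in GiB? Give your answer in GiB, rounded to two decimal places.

8,847,564.46 GiB

9.5 PB × 1,000,000,000,000,000 bytes/PB = 9,500,000,000,000,000 bytes
1 GiB = 2^30 bytes = 1,073,741,824 bytes
9,500,000,000,000,000 / 1,073,741,824 = 8,847,564.46 GiB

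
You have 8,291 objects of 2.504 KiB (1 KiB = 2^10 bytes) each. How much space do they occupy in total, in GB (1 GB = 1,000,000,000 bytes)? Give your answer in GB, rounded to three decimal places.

Total = 8,291 × 2.504 KiB = 20760.664 KiB
= 20760.664 × 1,024 bytes = 21,258,919.936 bytes
1 GB = 1,000,000,000 bytes
21,258,919.936 / 1,000,000,000 = 0.021 GB

0.021 GB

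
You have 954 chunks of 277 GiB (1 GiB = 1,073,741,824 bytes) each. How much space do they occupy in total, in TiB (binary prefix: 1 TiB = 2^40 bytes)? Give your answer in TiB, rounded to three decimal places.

Total = 954 × 277 GiB = 264,258 GiB
= 264,258 × 1,073,741,824 bytes = 283,744,866,926,592 bytes
1 TiB = 1,099,511,627,776 bytes
283,744,866,926,592 / 1,099,511,627,776 = 258.064 TiB

258.064 TiB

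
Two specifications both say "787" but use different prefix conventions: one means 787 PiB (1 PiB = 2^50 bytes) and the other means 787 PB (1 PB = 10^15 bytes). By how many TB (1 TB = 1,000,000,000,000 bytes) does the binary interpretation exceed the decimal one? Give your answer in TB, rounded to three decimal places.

787 PiB = 787 × 1,125,899,906,842,624 = 886,083,226,685,145,088 bytes
787 PB = 787 × 1,000,000,000,000,000 = 787,000,000,000,000,000 bytes
difference = 99,083,226,685,145,088 bytes
99,083,226,685,145,088 / 1,000,000,000,000 = 99,083.227 TB

99,083.227 TB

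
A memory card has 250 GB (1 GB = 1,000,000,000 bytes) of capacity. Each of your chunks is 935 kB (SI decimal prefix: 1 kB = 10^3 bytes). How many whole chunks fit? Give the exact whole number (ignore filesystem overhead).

267,379

Capacity: 250 GB = 250,000,000,000 bytes
Per item: 935 kB = 935,000 bytes
⌊250,000,000,000 / 935,000⌋ = 267,379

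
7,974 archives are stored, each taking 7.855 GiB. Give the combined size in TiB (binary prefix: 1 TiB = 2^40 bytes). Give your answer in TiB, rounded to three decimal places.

Total = 7,974 × 7.855 GiB = 62635.77 GiB
= 62635.77 × 1,073,741,824 bytes = 67,254,645,927,444.48 bytes
1 TiB = 1,099,511,627,776 bytes
67,254,645,927,444.48 / 1,099,511,627,776 = 61.168 TiB

61.168 TiB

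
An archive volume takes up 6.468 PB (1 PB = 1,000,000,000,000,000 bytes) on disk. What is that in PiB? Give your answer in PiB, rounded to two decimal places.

6.468 PB = 6.468 × 10^15 bytes = 6,468,000,000,000,000 bytes
1 PiB = 2^50 bytes = 1,125,899,906,842,624 bytes
6,468,000,000,000,000 / 1,125,899,906,842,624 = 5.74 PiB

5.74 PiB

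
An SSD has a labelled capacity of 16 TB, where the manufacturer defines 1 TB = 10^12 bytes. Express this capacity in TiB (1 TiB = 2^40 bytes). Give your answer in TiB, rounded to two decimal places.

14.55 TiB

16 TB = 16 × 10^12 bytes = 16,000,000,000,000 bytes
1 TiB = 2^40 bytes = 1,099,511,627,776 bytes
16,000,000,000,000 / 1,099,511,627,776 = 14.55 TiB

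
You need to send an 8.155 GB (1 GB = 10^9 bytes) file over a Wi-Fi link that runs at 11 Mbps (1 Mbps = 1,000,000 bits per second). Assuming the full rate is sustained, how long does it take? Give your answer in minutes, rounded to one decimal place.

8.155 GB = 8,155,000,000 bytes = 65,240,000,000 bits
11 Mbps = 11,000,000 bits/s
time = 65,240,000,000 / 11,000,000 = 5,930.91 s
5,930.91 s / 60 = 98.8 minutes

98.8 minutes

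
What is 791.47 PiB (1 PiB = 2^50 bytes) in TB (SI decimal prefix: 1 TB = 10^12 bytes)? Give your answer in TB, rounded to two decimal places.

891,116.00 TB

791.47 PiB = 791.47 × 2^50 bytes = 891,115,999,268,731,617.28 bytes
1 TB = 10^12 bytes = 1,000,000,000,000 bytes
891,115,999,268,731,617.28 / 1,000,000,000,000 = 891,116.00 TB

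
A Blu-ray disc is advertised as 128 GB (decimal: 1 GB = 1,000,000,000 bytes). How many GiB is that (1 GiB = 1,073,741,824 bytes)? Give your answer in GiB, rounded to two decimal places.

119.21 GiB

128 GB = 128 × 10^9 bytes = 128,000,000,000 bytes
1 GiB = 2^30 bytes = 1,073,741,824 bytes
128,000,000,000 / 1,073,741,824 = 119.21 GiB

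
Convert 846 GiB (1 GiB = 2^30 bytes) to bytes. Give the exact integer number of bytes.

908,385,583,104 bytes

846 × 1,073,741,824 = 908,385,583,104 bytes  (1 GiB = 2^30 bytes)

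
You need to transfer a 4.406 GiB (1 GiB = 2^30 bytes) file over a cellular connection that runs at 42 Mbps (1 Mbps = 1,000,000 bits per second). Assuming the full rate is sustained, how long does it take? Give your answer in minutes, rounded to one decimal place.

4.406 GiB = 4,730,906,476.544 bytes = 37,847,251,812.352 bits
42 Mbps = 42,000,000 bits/s
time = 37,847,251,812.352 / 42,000,000 = 901.13 s
901.13 s / 60 = 15.0 minutes

15.0 minutes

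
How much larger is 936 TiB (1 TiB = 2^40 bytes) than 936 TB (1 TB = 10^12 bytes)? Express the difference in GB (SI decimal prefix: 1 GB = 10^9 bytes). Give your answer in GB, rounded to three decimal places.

936 TiB = 936 × 1,099,511,627,776 = 1,029,142,883,598,336 bytes
936 TB = 936 × 1,000,000,000,000 = 936,000,000,000,000 bytes
difference = 93,142,883,598,336 bytes
93,142,883,598,336 / 1,000,000,000 = 93,142.884 GB

93,142.884 GB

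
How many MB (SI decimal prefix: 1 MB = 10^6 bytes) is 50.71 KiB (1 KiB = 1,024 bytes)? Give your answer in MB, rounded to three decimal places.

50.71 KiB = 50.71 × 2^10 bytes = 51,927.04 bytes
1 MB = 10^6 bytes = 1,000,000 bytes
51,927.04 / 1,000,000 = 0.052 MB

0.052 MB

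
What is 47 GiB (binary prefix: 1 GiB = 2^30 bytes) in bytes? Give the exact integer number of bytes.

50,465,865,728 bytes

47 × 1,073,741,824 = 50,465,865,728 bytes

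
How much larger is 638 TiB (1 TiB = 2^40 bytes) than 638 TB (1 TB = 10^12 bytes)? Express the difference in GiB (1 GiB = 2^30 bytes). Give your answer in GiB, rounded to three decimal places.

638 TiB = 638 × 1,099,511,627,776 = 701,488,418,521,088 bytes
638 TB = 638 × 1,000,000,000,000 = 638,000,000,000,000 bytes
difference = 63,488,418,521,088 bytes
63,488,418,521,088 / 1,073,741,824 = 59,128.197 GiB

59,128.197 GiB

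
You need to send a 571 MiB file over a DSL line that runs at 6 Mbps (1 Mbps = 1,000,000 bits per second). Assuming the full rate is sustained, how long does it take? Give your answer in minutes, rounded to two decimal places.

13.31 minutes

571 MiB = 598,736,896 bytes = 4,789,895,168 bits
6 Mbps = 6,000,000 bits/s
time = 4,789,895,168 / 6,000,000 = 798.316 s
798.316 s / 60 = 13.31 minutes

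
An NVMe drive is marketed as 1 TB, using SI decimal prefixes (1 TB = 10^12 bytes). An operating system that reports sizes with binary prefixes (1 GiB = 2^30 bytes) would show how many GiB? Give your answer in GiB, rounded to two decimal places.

1 TB × 1,000,000,000,000 bytes/TB = 1,000,000,000,000 bytes
1 GiB = 2^30 bytes = 1,073,741,824 bytes
1,000,000,000,000 / 1,073,741,824 = 931.32 GiB

931.32 GiB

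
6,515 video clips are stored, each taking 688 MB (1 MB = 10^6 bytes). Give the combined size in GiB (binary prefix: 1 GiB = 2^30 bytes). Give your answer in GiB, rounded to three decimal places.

Total = 6,515 × 688 MB = 4,482,320 MB
= 4,482,320 × 1,000,000 bytes = 4,482,320,000,000 bytes
1 GiB = 1,073,741,824 bytes
4,482,320,000,000 / 1,073,741,824 = 4,174.486 GiB

4,174.486 GiB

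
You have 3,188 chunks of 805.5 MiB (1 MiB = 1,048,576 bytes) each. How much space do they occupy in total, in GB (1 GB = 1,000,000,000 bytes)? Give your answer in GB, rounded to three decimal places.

2,692.674 GB

Total = 3,188 × 805.5 MiB = 2,567,934 MiB
= 2,567,934 × 1,048,576 bytes = 2,692,673,961,984 bytes
1 GB = 1,000,000,000 bytes
2,692,673,961,984 / 1,000,000,000 = 2,692.674 GB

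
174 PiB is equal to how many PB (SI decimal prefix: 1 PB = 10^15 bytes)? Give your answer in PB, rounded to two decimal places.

195.91 PB

174 PiB × 1,125,899,906,842,624 bytes/PiB = 195,906,583,790,616,576 bytes
1 PB = 1,000,000,000,000,000 bytes
195,906,583,790,616,576 / 1,000,000,000,000,000 = 195.91 PB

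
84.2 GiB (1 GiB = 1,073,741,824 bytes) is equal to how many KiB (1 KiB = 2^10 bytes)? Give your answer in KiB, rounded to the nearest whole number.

88,290,099 KiB

84.2 GiB = 84.2 × 2^30 bytes = 90,409,061,580.8 bytes
1 KiB = 2^10 bytes = 1,024 bytes
90,409,061,580.8 / 1,024 = 88,290,099 KiB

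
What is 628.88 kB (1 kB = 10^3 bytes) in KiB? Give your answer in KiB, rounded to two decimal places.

614.14 KiB

628.88 kB = 628.88 × 10^3 bytes = 628,880 bytes
1 KiB = 2^10 bytes = 1,024 bytes
628,880 / 1,024 = 614.14 KiB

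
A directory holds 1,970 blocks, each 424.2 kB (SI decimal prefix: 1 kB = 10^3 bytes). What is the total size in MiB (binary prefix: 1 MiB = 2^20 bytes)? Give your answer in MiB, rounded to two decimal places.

796.96 MiB

Total = 1,970 × 424.2 kB = 835,674 kB
= 835,674 × 1,000 bytes = 835,674,000 bytes
1 MiB = 1,048,576 bytes
835,674,000 / 1,048,576 = 796.96 MiB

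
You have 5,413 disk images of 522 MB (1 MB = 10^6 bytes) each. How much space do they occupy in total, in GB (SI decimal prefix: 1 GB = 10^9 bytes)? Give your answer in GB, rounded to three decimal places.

Total = 5,413 × 522 MB = 2,825,586 MB
= 2,825,586 × 1,000,000 bytes = 2,825,586,000,000 bytes
1 GB = 1,000,000,000 bytes
2,825,586,000,000 / 1,000,000,000 = 2,825.586 GB

2,825.586 GB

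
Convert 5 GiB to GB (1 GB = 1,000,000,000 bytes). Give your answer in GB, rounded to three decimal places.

5 GiB = 5 × 2^30 bytes = 5,368,709,120 bytes
1 GB = 10^9 bytes = 1,000,000,000 bytes
5,368,709,120 / 1,000,000,000 = 5.369 GB

5.369 GB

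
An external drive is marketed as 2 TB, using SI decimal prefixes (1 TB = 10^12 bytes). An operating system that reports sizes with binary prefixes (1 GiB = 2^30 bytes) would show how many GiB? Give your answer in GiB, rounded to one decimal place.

2 TB × 1,000,000,000,000 bytes/TB = 2,000,000,000,000 bytes
1 GiB = 2^30 bytes = 1,073,741,824 bytes
2,000,000,000,000 / 1,073,741,824 = 1,862.6 GiB

1,862.6 GiB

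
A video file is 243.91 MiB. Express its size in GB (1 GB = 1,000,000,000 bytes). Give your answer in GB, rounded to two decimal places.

243.91 MiB = 243.91 × 2^20 bytes = 255,758,172.16 bytes
1 GB = 10^9 bytes = 1,000,000,000 bytes
255,758,172.16 / 1,000,000,000 = 0.26 GB

0.26 GB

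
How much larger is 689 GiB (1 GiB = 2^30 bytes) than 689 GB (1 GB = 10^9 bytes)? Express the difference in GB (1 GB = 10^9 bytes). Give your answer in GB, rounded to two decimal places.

689 GiB = 689 × 1,073,741,824 = 739,808,116,736 bytes
689 GB = 689 × 1,000,000,000 = 689,000,000,000 bytes
difference = 50,808,116,736 bytes
50,808,116,736 / 1,000,000,000 = 50.81 GB

50.81 GB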